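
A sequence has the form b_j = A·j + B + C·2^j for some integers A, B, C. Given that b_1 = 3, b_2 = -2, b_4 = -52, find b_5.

Plug in j = 1, 2, 4: A + B + 2C = 3; 2A + B + 4C = -2; 4A + B + 16C = -52.
Subtracting the first from the second: A + 2C = -5.
Subtracting the second from the third: 2A + 12C = -50.
Solving: C = -5, A = 5, then B = 8.
Hence b_5 = 5·5 + 8 + (-5)·32 = -127.

-127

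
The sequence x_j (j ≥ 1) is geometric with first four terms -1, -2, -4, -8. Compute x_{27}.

Common ratio r = 2.
x_j = (-1)·2^(j-1).
x_{27} = (-1)·2^26 = -67108864.

-67108864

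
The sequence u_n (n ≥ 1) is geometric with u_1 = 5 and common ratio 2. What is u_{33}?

u_n = 5·2^(n-1).
u_{33} = 5·2^32 = 21474836480.

21474836480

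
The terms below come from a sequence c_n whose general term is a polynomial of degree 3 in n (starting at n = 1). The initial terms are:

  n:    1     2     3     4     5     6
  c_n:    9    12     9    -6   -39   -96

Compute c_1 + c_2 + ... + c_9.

-1071

1st diffs: 3, -3, -15, -33, -57.
2nd diffs: -6, -12, -18, -24.
3rd diffs: -6, -6, -6 (constant).
So c_n = -n^3 + 3n^2 + n + 6.
Continuing: -183, -306, -471.
Summing n = 1..9 (9 terms) gives -1071.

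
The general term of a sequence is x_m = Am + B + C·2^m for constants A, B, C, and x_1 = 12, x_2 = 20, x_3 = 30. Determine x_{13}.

Plug in m = 1, 2, 3: A + B + 2C = 12; 2A + B + 4C = 20; 3A + B + 8C = 30.
Subtracting the first from the second: A + 2C = 8.
Subtracting the second from the third: A + 4C = 10.
Solving: C = 1, A = 6, then B = 4.
So x_m = 6·m + 4 + 1·2^m; at m=13 this is 8274.

8274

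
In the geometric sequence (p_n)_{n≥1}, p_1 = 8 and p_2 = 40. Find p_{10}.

15625000

Common ratio r = 5.
p_n = 8·5^(n-1).
p_{10} = 8·5^9 = 15625000.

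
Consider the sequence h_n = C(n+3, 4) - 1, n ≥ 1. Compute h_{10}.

714

C(13, 4) = 715, so h_{10} = 714.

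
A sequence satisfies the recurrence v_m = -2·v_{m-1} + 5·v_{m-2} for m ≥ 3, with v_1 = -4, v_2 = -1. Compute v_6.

Compute successive terms:
v_3 = -18;  v_4 = 31;  v_5 = -152;  v_6 = 459.

459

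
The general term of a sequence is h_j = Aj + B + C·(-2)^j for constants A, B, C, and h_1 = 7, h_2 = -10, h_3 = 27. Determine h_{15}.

98319

Write the equations: A + B - 2C = 7; 2A + B + 4C = -10; 3A + B - 8C = 27.
Subtracting the first from the second: A + 6C = -17.
Subtracting the second from the third: A - 12C = 37.
Solving: C = -3, A = 1, then B = 0.
Hence h_{15} = 1·15 + 0 + (-3)·(-32768) = 98319.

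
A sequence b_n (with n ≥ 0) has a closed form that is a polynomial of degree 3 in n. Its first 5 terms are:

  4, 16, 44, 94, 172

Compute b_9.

1192

1st diffs: 12, 28, 50, 78.
2nd diffs: 16, 22, 28.
3rd diffs: 6, 6 (constant).
Newton forward-difference form: b_n = 4 + 12·C(n,1) + 16·C(n,2) + 6·C(n,3).
At n = 9: n = 9, so b_9 = 4 + 108 + 576 + 504 = 1192.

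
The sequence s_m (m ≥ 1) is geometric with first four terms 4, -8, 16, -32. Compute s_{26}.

Common ratio r = -2.
s_m = 4·(-2)^(m-1).
s_{26} = 4·(-2)^25 = -134217728.

-134217728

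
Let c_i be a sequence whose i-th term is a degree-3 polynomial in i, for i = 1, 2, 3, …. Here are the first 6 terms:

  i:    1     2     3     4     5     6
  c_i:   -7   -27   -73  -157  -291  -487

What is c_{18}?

1st diffs: -20, -46, -84, -134, -196.
2nd diffs: -26, -38, -50, -62.
3rd diffs: -12, -12, -12 (constant).
So c_i = -2i^3 - i^2 - 3i - 1.
Evaluating at i = 18 gives c_{18} = -12043.

-12043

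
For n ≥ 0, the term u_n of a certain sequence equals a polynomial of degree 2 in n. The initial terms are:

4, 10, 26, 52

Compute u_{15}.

1st diffs: 6, 16, 26.
2nd diffs: 10, 10 (constant).
Newton forward-difference form: u_n = 4 + 6·C(n,1) + 10·C(n,2).
At n = 15: n = 15, so u_{15} = 4 + 90 + 1050 = 1144.

1144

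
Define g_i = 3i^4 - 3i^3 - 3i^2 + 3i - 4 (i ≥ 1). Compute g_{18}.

296510

g_{18} = 3·18^4 - 3·18^3 - 3·18^2 + 3·18 - 4 = 296510.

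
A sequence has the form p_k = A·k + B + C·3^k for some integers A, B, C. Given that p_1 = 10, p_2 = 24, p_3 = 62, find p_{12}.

1062908

At k = 1, 2, 3: A + B + 3C = 10; 2A + B + 9C = 24; 3A + B + 27C = 62.
Subtracting the first from the second: A + 6C = 14.
Subtracting the second from the third: A + 18C = 38.
Solving: C = 2, A = 2, then B = 2.
Therefore p_{12} = 24 + 2 + 2·531441 = 1062908.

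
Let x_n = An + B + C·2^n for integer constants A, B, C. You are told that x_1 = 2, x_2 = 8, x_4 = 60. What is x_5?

136

Write the equations: A + B + 2C = 2; 2A + B + 4C = 8; 4A + B + 16C = 60.
Subtracting the first from the second: A + 2C = 6.
Subtracting the second from the third: 2A + 12C = 52.
Solving: C = 5, A = -4, then B = -4.
Therefore x_5 = -20 + (-4) + 5·32 = 136.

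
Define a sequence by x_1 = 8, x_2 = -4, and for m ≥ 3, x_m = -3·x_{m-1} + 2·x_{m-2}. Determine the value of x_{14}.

x_3 = 28;  x_4 = -92;  x_5 = 332;  …;  x_{11} = 676396;  x_{12} = -2409020;  x_{13} = 8579852;  x_{14} = -30557596.

-30557596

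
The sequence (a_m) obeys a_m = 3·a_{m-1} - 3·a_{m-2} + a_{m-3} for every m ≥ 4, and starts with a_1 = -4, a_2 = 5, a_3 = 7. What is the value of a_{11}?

-229

Applying the relation repeatedly:
a_4 = 2; a_5 = -10; a_6 = -29; a_7 = -55; a_8 = -88; a_9 = -128; a_{10} = -175; a_{11} = -229.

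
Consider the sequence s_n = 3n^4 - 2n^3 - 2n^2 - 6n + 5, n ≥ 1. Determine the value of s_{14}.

109289

s_{14} = 3·14^4 - 2·14^3 - 2·14^2 - 6·14 + 5 = 109289.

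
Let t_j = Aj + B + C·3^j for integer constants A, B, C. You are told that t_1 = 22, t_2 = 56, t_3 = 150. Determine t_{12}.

The three given values yield: A + B + 3C = 22; 2A + B + 9C = 56; 3A + B + 27C = 150.
Subtracting the first from the second: A + 6C = 34.
Subtracting the second from the third: A + 18C = 94.
Solving: C = 5, A = 4, then B = 3.
Therefore t_{12} = 48 + 3 + 5·531441 = 2657256.

2657256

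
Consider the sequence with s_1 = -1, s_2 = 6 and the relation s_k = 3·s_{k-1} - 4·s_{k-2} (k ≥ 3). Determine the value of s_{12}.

11754

Compute successive terms:
s_3 = 22  s_4 = 42  s_5 = 38  s_6 = -54  s_7 = -314  s_8 = -726  s_9 = -922  s_{10} = 138  s_{11} = 4102  s_{12} = 11754.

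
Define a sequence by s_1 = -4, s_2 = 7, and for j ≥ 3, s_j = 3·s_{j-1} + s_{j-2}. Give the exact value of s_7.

Applying the relation repeatedly:
s_3 = 17;  s_4 = 58;  s_5 = 191;  s_6 = 631;  s_7 = 2084.

2084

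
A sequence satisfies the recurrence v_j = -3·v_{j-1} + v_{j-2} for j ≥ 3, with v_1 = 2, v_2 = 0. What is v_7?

Iterate the recurrence:
v_3 = 2; v_4 = -6; v_5 = 20; v_6 = -66; v_7 = 218.

218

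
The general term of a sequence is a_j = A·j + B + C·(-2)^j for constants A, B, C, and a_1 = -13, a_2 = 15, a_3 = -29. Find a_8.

At j = 1, 2, 3: A + B - 2C = -13; 2A + B + 4C = 15; 3A + B - 8C = -29.
Subtracting the first from the second: A + 6C = 28.
Subtracting the second from the third: A - 12C = -44.
Solving: C = 4, A = 4, then B = -9.
So a_j = 4·j + (-9) + 4·(-2)^j; at j=8 this is 1047.

1047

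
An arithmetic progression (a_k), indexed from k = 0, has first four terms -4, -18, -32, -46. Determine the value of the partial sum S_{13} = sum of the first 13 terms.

Common difference d = -14.
a_k = -4 + (k - 0)·(-14).
a_{12} = -172; S = 13·(-4 + (-172))/2 = -1144.

-1144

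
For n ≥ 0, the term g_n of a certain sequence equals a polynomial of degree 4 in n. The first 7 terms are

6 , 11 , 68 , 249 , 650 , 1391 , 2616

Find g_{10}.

1st diffs: 5, 57, 181, 401, 741, 1225.
2nd diffs: 52, 124, 220, 340, 484.
3rd diffs: 72, 96, 120, 144.
4th diffs: 24, 24, 24 (constant).
Newton forward-difference form: g_n = 6 + 5·C(n,1) + 52·C(n,2) + 72·C(n,3) + 24·C(n,4).
At n = 10: n = 10, so g_{10} = 6 + 50 + 2340 + 8640 + 5040 = 16076.

16076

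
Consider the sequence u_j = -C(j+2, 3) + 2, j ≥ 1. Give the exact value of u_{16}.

C(18, 3) = 816, so u_{16} = -814.

-814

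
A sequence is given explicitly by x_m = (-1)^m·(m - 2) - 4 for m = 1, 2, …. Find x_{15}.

(-1)^15 = -1; m - 2 at m=15 is 13; so x_{15} = -17.

-17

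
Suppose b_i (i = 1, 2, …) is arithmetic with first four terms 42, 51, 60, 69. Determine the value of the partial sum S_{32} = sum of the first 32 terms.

Common difference d = 9.
b_i = 42 + (i - 1)·9.
b_{32} = 321; S = 32·(42 + 321)/2 = 5808.

5808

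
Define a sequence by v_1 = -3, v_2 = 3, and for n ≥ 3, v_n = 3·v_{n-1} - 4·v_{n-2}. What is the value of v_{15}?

-21579

Applying the relation repeatedly:
v_3 = 21, v_4 = 51, v_5 = 69, …, v_{12} = 12147, v_{13} = 24837, v_{14} = 25923, v_{15} = -21579.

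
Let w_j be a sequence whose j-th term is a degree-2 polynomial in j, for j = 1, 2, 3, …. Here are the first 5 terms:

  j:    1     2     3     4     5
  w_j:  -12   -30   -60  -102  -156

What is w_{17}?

-1740

1st diffs: -18, -30, -42, -54.
2nd diffs: -12, -12, -12 (constant).
Newton forward-difference form: w_j = -12 + (-18)·C(j-1,1) + (-12)·C(j-1,2).
At j = 17: j-1 = 16, so w_{17} = -12 - 288 - 1440 = -1740.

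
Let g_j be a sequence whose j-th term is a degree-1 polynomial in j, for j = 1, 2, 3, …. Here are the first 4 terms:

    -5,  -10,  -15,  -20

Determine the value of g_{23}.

1st diffs: -5, -5, -5 (constant).
So g_j = -5j.
Evaluating at j = 23 gives g_{23} = -115.

-115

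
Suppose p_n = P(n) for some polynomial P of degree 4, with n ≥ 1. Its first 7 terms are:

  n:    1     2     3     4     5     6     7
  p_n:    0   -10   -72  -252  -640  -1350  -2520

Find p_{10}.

1st diffs: -10, -62, -180, -388, -710, -1170.
2nd diffs: -52, -118, -208, -322, -460.
3rd diffs: -66, -90, -114, -138.
4th diffs: -24, -24, -24 (constant).
Newton forward-difference form: p_n = (-10)·C(n-1,1) + (-52)·C(n-1,2) + (-66)·C(n-1,3) + (-24)·C(n-1,4).
At n = 10: n-1 = 9, so p_{10} = -90 - 1872 - 5544 - 3024 = -10530.

-10530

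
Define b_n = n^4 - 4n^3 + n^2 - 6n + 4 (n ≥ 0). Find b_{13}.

b_{13} = 1·13^4 - 4·13^3 + 1·13^2 - 6·13 + 4 = 19868.

19868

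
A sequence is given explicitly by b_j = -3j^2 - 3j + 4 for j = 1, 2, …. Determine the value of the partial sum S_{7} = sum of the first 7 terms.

Over j = 1..7: Σj = 28, Σj² = 140.
Total = (-3)·140 + (-3)·28 + (4)·7 = -476.

-476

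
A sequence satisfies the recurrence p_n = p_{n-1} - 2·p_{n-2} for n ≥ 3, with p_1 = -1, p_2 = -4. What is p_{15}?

Iterate the recurrence:
p_3 = -2, p_4 = 6, p_5 = 10, …, p_{12} = -114, p_{13} = -134, p_{14} = 94, p_{15} = 362.

362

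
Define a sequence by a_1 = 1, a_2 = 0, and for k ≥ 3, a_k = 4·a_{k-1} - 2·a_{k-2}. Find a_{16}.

Applying the relation repeatedly:
a_3 = -2  a_4 = -8  a_5 = -28  …  a_{13} = -519616  a_{14} = -1774080  a_{15} = -6057088  a_{16} = -20680192.

-20680192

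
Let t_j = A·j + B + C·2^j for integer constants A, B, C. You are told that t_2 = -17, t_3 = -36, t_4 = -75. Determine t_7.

At j = 2, 3, 4: 2A + B + 4C = -17; 3A + B + 8C = -36; 4A + B + 16C = -75.
Subtracting the first from the second: A + 4C = -19.
Subtracting the second from the third: A + 8C = -39.
Solving: C = -5, A = 1, then B = 1.
So t_j = 1·j + 1 + (-5)·2^j; at j=7 this is -632.

-632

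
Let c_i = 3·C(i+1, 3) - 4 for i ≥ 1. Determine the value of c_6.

101

C(7, 3) = 35, so c_6 = 101.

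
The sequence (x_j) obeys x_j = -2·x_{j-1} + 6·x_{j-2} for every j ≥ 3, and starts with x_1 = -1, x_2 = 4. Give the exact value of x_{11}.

-442592

Step forward from the initial values:
x_3 = -14, x_4 = 52, x_5 = -188, x_6 = 688, x_7 = -2504, x_8 = 9136, x_9 = -33296, x_{10} = 121408, x_{11} = -442592.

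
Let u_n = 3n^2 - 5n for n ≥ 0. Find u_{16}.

688

u_{16} = 3·16^2 - 5·16 = 688.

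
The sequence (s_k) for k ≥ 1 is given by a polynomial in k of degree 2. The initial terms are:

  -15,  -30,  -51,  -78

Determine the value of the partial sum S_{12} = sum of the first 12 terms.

1st diffs: -15, -21, -27.
2nd diffs: -6, -6 (constant).
Newton forward-difference form: s_k = -15 + (-15)·C(k-1,1) + (-6)·C(k-1,2).
Continuing: …, -111, -150, -195, -246, …, s_{12} = -510.
Summing k = 1..12 (12 terms) gives -2490.

-2490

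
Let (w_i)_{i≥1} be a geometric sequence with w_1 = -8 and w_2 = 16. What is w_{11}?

Common ratio r = -2.
w_i = (-8)·(-2)^(i-1).
w_{11} = (-8)·(-2)^10 = -8192.

-8192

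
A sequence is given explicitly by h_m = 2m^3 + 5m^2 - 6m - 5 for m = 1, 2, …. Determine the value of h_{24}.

h_{24} = 2·24^3 + 5·24^2 - 6·24 - 5 = 30379.

30379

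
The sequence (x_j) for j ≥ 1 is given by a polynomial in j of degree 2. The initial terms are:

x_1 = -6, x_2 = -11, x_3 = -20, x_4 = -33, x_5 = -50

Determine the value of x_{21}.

-866

1st diffs: -5, -9, -13, -17.
2nd diffs: -4, -4, -4 (constant).
So x_j = -2j^2 + j - 5.
Evaluating at j = 21 gives x_{21} = -866.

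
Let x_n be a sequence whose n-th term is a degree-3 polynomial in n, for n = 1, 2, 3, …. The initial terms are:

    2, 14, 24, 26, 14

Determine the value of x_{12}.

1st diffs: 12, 10, 2, -12.
2nd diffs: -2, -8, -14.
3rd diffs: -6, -6 (constant).
Newton forward-difference form: x_n = 2 + 12·C(n-1,1) + (-2)·C(n-1,2) + (-6)·C(n-1,3).
At n = 12: n-1 = 11, so x_{12} = 2 + 132 - 110 - 990 = -966.

-966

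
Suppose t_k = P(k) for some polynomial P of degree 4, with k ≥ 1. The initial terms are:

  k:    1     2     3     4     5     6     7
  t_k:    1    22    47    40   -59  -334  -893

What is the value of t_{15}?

-36469

1st diffs: 21, 25, -7, -99, -275, -559.
2nd diffs: 4, -32, -92, -176, -284.
3rd diffs: -36, -60, -84, -108.
4th diffs: -24, -24, -24 (constant).
Newton forward-difference form: t_k = 1 + 21·C(k-1,1) + 4·C(k-1,2) + (-36)·C(k-1,3) + (-24)·C(k-1,4).
At k = 15: k-1 = 14, so t_{15} = 1 + 294 + 364 - 13104 - 24024 = -36469.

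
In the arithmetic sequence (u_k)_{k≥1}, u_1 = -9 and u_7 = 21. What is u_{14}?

56

Common difference d = (21 - (-9)) / (7 - 1) = 5.
u_k = -9 + (k - 1)·5.
u_{14} = -9 + 13·5 = 56.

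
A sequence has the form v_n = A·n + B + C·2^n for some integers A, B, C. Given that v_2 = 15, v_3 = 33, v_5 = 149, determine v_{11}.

The three given values yield: 2A + B + 4C = 15; 3A + B + 8C = 33; 5A + B + 32C = 149.
Subtracting the first from the second: A + 4C = 18.
Subtracting the second from the third: 2A + 24C = 116.
Solving: C = 5, A = -2, then B = -1.
Hence v_{11} = -2·11 + (-1) + 5·2048 = 10217.

10217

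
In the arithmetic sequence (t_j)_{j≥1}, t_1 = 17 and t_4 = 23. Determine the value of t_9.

Common difference d = (23 - 17) / (4 - 1) = 2.
t_j = 17 + (j - 1)·2.
t_9 = 17 + 8·2 = 33.

33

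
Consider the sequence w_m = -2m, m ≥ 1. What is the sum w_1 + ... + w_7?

Over m = 1..7: Σm = 28.
Total = (-2)·28 = -56.

-56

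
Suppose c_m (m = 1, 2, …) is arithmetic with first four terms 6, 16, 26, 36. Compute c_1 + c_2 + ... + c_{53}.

14098

Common difference d = 10.
c_m = 6 + (m - 1)·10.
c_{53} = 526; S = 53·(6 + 526)/2 = 14098.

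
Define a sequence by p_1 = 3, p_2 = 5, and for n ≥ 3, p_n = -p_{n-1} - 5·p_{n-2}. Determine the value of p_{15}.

237980

Iterate the recurrence:
p_3 = -20;  p_4 = -5;  p_5 = 105;  …;  p_{12} = 29320;  p_{13} = -22845;  p_{14} = -123755;  p_{15} = 237980.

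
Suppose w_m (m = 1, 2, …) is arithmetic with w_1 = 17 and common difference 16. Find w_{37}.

593

w_m = 17 + (m - 1)·16.
w_{37} = 17 + 36·16 = 593.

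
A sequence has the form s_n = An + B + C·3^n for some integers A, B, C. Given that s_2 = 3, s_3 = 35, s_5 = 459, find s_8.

Write the equations: 2A + B + 9C = 3; 3A + B + 27C = 35; 5A + B + 243C = 459.
Subtracting the first from the second: A + 18C = 32.
Subtracting the second from the third: 2A + 216C = 424.
Solving: C = 2, A = -4, then B = -7.
Hence s_8 = -4·8 + (-7) + 2·6561 = 13083.

13083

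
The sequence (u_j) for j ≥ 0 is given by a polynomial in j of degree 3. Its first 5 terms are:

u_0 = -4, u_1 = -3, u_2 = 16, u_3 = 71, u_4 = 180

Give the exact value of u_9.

2165

1st diffs: 1, 19, 55, 109.
2nd diffs: 18, 36, 54.
3rd diffs: 18, 18 (constant).
Newton forward-difference form: u_j = -4 + 1·C(j,1) + 18·C(j,2) + 18·C(j,3).
At j = 9: j = 9, so u_9 = -4 + 9 + 648 + 1512 = 2165.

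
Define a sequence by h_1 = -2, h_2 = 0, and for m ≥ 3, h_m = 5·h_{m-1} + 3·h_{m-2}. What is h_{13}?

-149227458

h_3 = -6;  h_4 = -30;  h_5 = -168;  …;  h_{10} = -876990;  h_{11} = -4859736;  h_{12} = -26929650;  h_{13} = -149227458.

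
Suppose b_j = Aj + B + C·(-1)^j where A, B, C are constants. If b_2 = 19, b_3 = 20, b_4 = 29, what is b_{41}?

The three given values yield: 2A + B + C = 19; 3A + B - C = 20; 4A + B + C = 29.
Subtracting the first from the second: A - 2C = 1.
Subtracting the second from the third: A + 2C = 9.
Solving: C = 2, A = 5, then B = 7.
So b_j = 5·j + 7 + 2·(-1)^j; at j=41 this is 210.

210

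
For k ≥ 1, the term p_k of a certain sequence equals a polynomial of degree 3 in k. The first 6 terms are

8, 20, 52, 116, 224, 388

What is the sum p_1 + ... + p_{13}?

15340

1st diffs: 12, 32, 64, 108, 164.
2nd diffs: 20, 32, 44, 56.
3rd diffs: 12, 12, 12 (constant).
So p_k = 2k^3 - 2k^2 + 4k + 4.
Continuing: …, 620, 932, 1336, 1844, …, p_{13} = 4112.
Summing k = 1..13 (13 terms) gives 15340.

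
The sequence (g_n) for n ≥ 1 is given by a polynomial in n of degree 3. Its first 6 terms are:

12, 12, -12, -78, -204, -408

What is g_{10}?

1st diffs: 0, -24, -66, -126, -204.
2nd diffs: -24, -42, -60, -78.
3rd diffs: -18, -18, -18 (constant).
Newton forward-difference form: g_n = 12 + (-24)·C(n-1,2) + (-18)·C(n-1,3).
At n = 10: n-1 = 9, so g_{10} = 12 - 864 - 1512 = -2364.

-2364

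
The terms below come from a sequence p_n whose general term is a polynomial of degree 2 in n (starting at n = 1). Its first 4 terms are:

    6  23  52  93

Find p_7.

288

1st diffs: 17, 29, 41.
2nd diffs: 12, 12 (constant).
Newton forward-difference form: p_n = 6 + 17·C(n-1,1) + 12·C(n-1,2).
At n = 7: n-1 = 6, so p_7 = 6 + 102 + 180 = 288.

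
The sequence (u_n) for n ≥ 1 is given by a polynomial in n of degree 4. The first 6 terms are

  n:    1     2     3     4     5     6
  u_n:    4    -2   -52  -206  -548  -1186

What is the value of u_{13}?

-28052

1st diffs: -6, -50, -154, -342, -638.
2nd diffs: -44, -104, -188, -296.
3rd diffs: -60, -84, -108.
4th diffs: -24, -24 (constant).
Newton forward-difference form: u_n = 4 + (-6)·C(n-1,1) + (-44)·C(n-1,2) + (-60)·C(n-1,3) + (-24)·C(n-1,4).
At n = 13: n-1 = 12, so u_{13} = 4 - 72 - 2904 - 13200 - 11880 = -28052.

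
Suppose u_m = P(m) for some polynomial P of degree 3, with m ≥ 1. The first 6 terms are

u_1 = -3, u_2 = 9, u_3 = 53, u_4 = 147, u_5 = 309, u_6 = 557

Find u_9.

1st diffs: 12, 44, 94, 162, 248.
2nd diffs: 32, 50, 68, 86.
3rd diffs: 18, 18, 18 (constant).
So u_m = 3m^3 - 2m^2 - 3m - 1.
Evaluating at m = 9 gives u_9 = 1997.

1997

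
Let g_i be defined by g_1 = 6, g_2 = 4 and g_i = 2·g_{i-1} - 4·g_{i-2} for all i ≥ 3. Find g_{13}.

24576

g_3 = -16  g_4 = -48  g_5 = -32  …  g_{10} = -3072  g_{11} = -2048  g_{12} = 8192  g_{13} = 24576.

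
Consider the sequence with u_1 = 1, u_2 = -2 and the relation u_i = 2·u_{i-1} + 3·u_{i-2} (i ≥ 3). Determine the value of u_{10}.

-4922

Iterate the recurrence:
u_3 = -1; u_4 = -8; u_5 = -19; u_6 = -62; u_7 = -181; u_8 = -548; u_9 = -1639; u_{10} = -4922.
(Characteristic roots are 3 and -1.)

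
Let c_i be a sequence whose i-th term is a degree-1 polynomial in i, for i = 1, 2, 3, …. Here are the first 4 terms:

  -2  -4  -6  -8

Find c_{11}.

-22

1st diffs: -2, -2, -2 (constant).
So c_i = -2i.
Evaluating at i = 11 gives c_{11} = -22.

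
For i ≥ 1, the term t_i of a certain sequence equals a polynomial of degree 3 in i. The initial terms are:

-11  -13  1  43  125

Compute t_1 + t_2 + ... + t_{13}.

1st diffs: -2, 14, 42, 82.
2nd diffs: 16, 28, 40.
3rd diffs: 12, 12 (constant).
So t_i = 2i^3 - 4i^2 - 4i - 5.
Continuing: …, 259, 457, 731, 1093, …, t_{13} = 3661.
Summing i = 1..13 (13 terms) gives 12857.

12857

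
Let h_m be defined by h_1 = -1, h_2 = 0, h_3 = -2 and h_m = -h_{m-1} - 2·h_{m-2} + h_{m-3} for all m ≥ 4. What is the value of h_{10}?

-2

h_4 = 1, h_5 = 3, h_6 = -7, h_7 = 2, h_8 = 15, h_9 = -26, h_{10} = -2.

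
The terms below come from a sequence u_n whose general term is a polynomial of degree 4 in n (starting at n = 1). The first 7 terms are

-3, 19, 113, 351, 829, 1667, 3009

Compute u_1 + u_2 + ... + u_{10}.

30768

1st diffs: 22, 94, 238, 478, 838, 1342.
2nd diffs: 72, 144, 240, 360, 504.
3rd diffs: 72, 96, 120, 144.
4th diffs: 24, 24, 24 (constant).
So u_n = n^4 + 2n^3 - n^2 - 4n - 1.
Continuing: 5023, 7901, 11859.
Summing n = 1..10 (10 terms) gives 30768.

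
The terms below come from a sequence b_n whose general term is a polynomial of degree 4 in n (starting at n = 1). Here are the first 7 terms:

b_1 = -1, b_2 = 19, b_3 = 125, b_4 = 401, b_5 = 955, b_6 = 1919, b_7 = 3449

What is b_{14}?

48151

1st diffs: 20, 106, 276, 554, 964, 1530.
2nd diffs: 86, 170, 278, 410, 566.
3rd diffs: 84, 108, 132, 156.
4th diffs: 24, 24, 24 (constant).
So b_n = n^4 + 4n^3 - 6n^2 - 5n + 5.
Evaluating at n = 14 gives b_{14} = 48151.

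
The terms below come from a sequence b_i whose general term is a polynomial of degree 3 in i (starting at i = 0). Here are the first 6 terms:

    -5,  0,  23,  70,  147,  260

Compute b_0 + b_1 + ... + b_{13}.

12943

1st diffs: 5, 23, 47, 77, 113.
2nd diffs: 18, 24, 30, 36.
3rd diffs: 6, 6, 6 (constant).
So b_i = i^3 + 6i^2 - 2i - 5.
Continuing: …, 415, 618, 875, 1192, …, b_{13} = 3180.
Summing i = 0..13 (14 terms) gives 12943.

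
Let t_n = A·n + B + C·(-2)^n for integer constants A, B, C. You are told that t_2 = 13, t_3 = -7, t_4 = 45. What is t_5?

-47

At n = 2, 3, 4: 2A + B + 4C = 13; 3A + B - 8C = -7; 4A + B + 16C = 45.
Subtracting the first from the second: A - 12C = -20.
Subtracting the second from the third: A + 24C = 52.
Solving: C = 2, A = 4, then B = -3.
Therefore t_5 = 20 + (-3) + 2·(-32) = -47.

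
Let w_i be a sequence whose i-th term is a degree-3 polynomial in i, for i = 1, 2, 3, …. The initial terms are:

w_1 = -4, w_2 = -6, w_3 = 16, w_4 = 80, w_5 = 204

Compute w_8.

1st diffs: -2, 22, 64, 124.
2nd diffs: 24, 42, 60.
3rd diffs: 18, 18 (constant).
Newton forward-difference form: w_i = -4 + (-2)·C(i-1,1) + 24·C(i-1,2) + 18·C(i-1,3).
At i = 8: i-1 = 7, so w_8 = -4 - 14 + 504 + 630 = 1116.

1116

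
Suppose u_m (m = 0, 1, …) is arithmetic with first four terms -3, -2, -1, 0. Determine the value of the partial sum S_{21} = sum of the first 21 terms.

147

Common difference d = 1.
u_m = -3 + (m - 0)·1.
u_{20} = 17; S = 21·(-3 + 17)/2 = 147.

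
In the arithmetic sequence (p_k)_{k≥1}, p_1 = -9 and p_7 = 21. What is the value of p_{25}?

111

Common difference d = (21 - (-9)) / (7 - 1) = 5.
p_k = -9 + (k - 1)·5.
p_{25} = -9 + 24·5 = 111.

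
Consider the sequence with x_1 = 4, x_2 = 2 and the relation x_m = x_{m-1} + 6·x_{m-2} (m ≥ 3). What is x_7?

1586

Iterate the recurrence:
x_3 = 26, x_4 = 38, x_5 = 194, x_6 = 422, x_7 = 1586.
(Characteristic roots are 3 and -2.)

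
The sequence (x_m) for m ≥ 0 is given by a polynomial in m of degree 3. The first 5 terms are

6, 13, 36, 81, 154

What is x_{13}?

3061

1st diffs: 7, 23, 45, 73.
2nd diffs: 16, 22, 28.
3rd diffs: 6, 6 (constant).
Newton forward-difference form: x_m = 6 + 7·C(m,1) + 16·C(m,2) + 6·C(m,3).
At m = 13: m = 13, so x_{13} = 6 + 91 + 1248 + 1716 = 3061.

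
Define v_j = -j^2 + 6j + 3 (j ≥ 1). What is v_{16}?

v_{16} = -1·16^2 + 6·16 + 3 = -157.

-157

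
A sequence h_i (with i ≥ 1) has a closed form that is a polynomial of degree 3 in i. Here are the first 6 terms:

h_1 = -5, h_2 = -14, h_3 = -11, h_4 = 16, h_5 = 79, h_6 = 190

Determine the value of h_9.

1st diffs: -9, 3, 27, 63, 111.
2nd diffs: 12, 24, 36, 48.
3rd diffs: 12, 12, 12 (constant).
Newton forward-difference form: h_i = -5 + (-9)·C(i-1,1) + 12·C(i-1,2) + 12·C(i-1,3).
At i = 9: i-1 = 8, so h_9 = -5 - 72 + 336 + 672 = 931.

931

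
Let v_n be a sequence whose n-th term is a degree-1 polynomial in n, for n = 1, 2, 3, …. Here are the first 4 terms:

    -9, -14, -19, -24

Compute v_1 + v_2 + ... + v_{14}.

-581

1st diffs: -5, -5, -5 (constant).
So v_n = -5n - 4.
Continuing: …, -29, -34, -39, -44, …, v_{14} = -74.
Summing n = 1..14 (14 terms) gives -581.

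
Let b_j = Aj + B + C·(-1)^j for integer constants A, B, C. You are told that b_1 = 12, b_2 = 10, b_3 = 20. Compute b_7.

36

At j = 1, 2, 3: A + B - C = 12; 2A + B + C = 10; 3A + B - C = 20.
Subtracting the first from the second: A + 2C = -2.
Subtracting the second from the third: A - 2C = 10.
Solving: C = -3, A = 4, then B = 5.
Therefore b_7 = 28 + 5 + (-3)·(-1) = 36.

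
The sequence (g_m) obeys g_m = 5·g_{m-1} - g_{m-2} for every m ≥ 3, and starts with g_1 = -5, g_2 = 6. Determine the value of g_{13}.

Compute successive terms:
g_3 = 35;  g_4 = 169;  g_5 = 810;  …;  g_{10} = 2045281;  g_{11} = 9799530;  g_{12} = 46952369;  g_{13} = 224962315.

224962315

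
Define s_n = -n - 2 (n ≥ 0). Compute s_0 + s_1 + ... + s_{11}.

Over n = 0..11: Σn = 66.
Total = (-1)·66 + (-2)·12 = -90.

-90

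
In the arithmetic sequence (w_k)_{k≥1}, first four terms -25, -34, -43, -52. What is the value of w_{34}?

Common difference d = -9.
w_k = -25 + (k - 1)·(-9).
w_{34} = -25 + 33·(-9) = -322.

-322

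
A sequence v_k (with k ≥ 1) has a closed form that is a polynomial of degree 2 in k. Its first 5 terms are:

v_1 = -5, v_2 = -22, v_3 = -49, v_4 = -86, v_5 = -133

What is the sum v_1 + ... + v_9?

1st diffs: -17, -27, -37, -47.
2nd diffs: -10, -10, -10 (constant).
Newton forward-difference form: v_k = -5 + (-17)·C(k-1,1) + (-10)·C(k-1,2).
Continuing: -190, -257, -334, -421.
Summing k = 1..9 (9 terms) gives -1497.

-1497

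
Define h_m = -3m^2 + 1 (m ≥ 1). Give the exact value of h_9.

-242

h_9 = -3·9^2 + 1 = -242.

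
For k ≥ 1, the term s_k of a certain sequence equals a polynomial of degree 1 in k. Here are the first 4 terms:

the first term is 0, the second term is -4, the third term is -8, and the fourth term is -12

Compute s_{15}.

1st diffs: -4, -4, -4 (constant).
So s_k = -4k + 4.
Evaluating at k = 15 gives s_{15} = -56.

-56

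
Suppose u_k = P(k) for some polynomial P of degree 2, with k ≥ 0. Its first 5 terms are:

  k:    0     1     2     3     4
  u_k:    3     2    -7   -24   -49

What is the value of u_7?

-172

1st diffs: -1, -9, -17, -25.
2nd diffs: -8, -8, -8 (constant).
Newton forward-difference form: u_k = 3 + (-1)·C(k,1) + (-8)·C(k,2).
At k = 7: k = 7, so u_7 = 3 - 7 - 168 = -172.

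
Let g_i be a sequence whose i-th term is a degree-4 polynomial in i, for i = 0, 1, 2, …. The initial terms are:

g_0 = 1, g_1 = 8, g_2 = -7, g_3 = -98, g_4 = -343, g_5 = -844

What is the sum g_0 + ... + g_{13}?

1st diffs: 7, -15, -91, -245, -501.
2nd diffs: -22, -76, -154, -256.
3rd diffs: -54, -78, -102.
4th diffs: -24, -24 (constant).
Newton forward-difference form: g_i = 1 + 7·C(i,1) + (-22)·C(i,2) + (-54)·C(i,3) + (-24)·C(i,4).
Continuing: …, -1727, -3142, -5263, -8288, …, g_{13} = -34228.
Summing i = 0..13 (14 terms) gives -109459.

-109459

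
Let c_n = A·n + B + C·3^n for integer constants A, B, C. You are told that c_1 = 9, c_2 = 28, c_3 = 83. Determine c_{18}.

1162261484

At n = 1, 2, 3: A + B + 3C = 9; 2A + B + 9C = 28; 3A + B + 27C = 83.
Subtracting the first from the second: A + 6C = 19.
Subtracting the second from the third: A + 18C = 55.
Solving: C = 3, A = 1, then B = -1.
Therefore c_{18} = 18 + (-1) + 3·387420489 = 1162261484.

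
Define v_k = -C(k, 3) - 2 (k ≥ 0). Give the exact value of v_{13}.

-288

C(13, 3) = 286, so v_{13} = -288.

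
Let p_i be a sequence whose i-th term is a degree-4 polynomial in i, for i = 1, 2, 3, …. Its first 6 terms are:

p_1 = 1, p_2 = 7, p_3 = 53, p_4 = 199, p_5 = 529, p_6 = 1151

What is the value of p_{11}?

1st diffs: 6, 46, 146, 330, 622.
2nd diffs: 40, 100, 184, 292.
3rd diffs: 60, 84, 108.
4th diffs: 24, 24 (constant).
Newton forward-difference form: p_i = 1 + 6·C(i-1,1) + 40·C(i-1,2) + 60·C(i-1,3) + 24·C(i-1,4).
At i = 11: i-1 = 10, so p_{11} = 1 + 60 + 1800 + 7200 + 5040 = 14101.

14101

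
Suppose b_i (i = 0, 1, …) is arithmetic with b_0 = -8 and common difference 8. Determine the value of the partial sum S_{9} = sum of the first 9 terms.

216

b_i = -8 + (i - 0)·8.
b_8 = 56; S = 9·(-8 + 56)/2 = 216.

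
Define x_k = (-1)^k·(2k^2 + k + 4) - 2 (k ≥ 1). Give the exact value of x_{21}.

(-1)^21 = -1; 2k^2 + k + 4 at k=21 is 907; so x_{21} = -909.

-909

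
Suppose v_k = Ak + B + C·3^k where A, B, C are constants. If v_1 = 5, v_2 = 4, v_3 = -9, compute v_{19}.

Plug in k = 1, 2, 3: A + B + 3C = 5; 2A + B + 9C = 4; 3A + B + 27C = -9.
Subtracting the first from the second: A + 6C = -1.
Subtracting the second from the third: A + 18C = -13.
Solving: C = -1, A = 5, then B = 3.
Hence v_{19} = 5·19 + 3 + (-1)·1162261467 = -1162261369.

-1162261369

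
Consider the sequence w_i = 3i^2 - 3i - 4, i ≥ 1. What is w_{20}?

1136

w_{20} = 3·20^2 - 3·20 - 4 = 1136.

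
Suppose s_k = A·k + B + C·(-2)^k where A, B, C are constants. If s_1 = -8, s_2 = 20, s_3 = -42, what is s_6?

Plug in k = 1, 2, 3: A + B - 2C = -8; 2A + B + 4C = 20; 3A + B - 8C = -42.
Subtracting the first from the second: A + 6C = 28.
Subtracting the second from the third: A - 12C = -62.
Solving: C = 5, A = -2, then B = 4.
So s_k = -2·k + 4 + 5·(-2)^k; at k=6 this is 312.

312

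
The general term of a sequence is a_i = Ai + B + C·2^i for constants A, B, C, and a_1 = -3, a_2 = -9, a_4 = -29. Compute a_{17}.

-131137

At i = 1, 2, 4: A + B + 2C = -3; 2A + B + 4C = -9; 4A + B + 16C = -29.
Subtracting the first from the second: A + 2C = -6.
Subtracting the second from the third: 2A + 12C = -20.
Solving: C = -1, A = -4, then B = 3.
So a_i = -4·i + 3 + (-1)·2^i; at i=17 this is -131137.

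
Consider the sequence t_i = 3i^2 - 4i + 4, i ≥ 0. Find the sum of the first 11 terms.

979

Over i = 0..10: Σi = 55, Σi² = 385.
Total = (3)·385 + (-4)·55 + (4)·11 = 979.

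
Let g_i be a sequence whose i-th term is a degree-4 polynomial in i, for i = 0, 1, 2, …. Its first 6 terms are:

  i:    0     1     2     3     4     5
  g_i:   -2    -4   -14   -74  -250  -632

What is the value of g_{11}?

1st diffs: -2, -10, -60, -176, -382.
2nd diffs: -8, -50, -116, -206.
3rd diffs: -42, -66, -90.
4th diffs: -24, -24 (constant).
So g_i = -i^4 - i^3 + 6i^2 - 6i - 2.
Evaluating at i = 11 gives g_{11} = -15314.

-15314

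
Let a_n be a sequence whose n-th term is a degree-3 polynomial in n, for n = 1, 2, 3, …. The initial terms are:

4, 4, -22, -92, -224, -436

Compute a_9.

-1732

1st diffs: 0, -26, -70, -132, -212.
2nd diffs: -26, -44, -62, -80.
3rd diffs: -18, -18, -18 (constant).
So a_n = -3n^3 + 5n^2 + 6n - 4.
Evaluating at n = 9 gives a_9 = -1732.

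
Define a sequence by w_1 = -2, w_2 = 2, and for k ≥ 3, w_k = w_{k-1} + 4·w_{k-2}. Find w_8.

w_3 = -6;  w_4 = 2;  w_5 = -22;  w_6 = -14;  w_7 = -102;  w_8 = -158.

-158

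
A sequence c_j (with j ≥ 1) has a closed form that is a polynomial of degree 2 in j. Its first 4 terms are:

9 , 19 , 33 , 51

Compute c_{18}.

1st diffs: 10, 14, 18.
2nd diffs: 4, 4 (constant).
So c_j = 2j^2 + 4j + 3.
Evaluating at j = 18 gives c_{18} = 723.

723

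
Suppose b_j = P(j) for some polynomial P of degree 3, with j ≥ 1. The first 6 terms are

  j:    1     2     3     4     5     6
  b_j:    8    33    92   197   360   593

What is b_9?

1st diffs: 25, 59, 105, 163, 233.
2nd diffs: 34, 46, 58, 70.
3rd diffs: 12, 12, 12 (constant).
So b_j = 2j^3 + 5j^2 - 4j + 5.
Evaluating at j = 9 gives b_9 = 1832.

1832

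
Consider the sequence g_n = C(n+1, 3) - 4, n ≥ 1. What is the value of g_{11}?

216

C(12, 3) = 220, so g_{11} = 216.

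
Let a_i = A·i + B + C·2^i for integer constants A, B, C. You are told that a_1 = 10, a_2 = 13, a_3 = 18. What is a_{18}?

262169

At i = 1, 2, 3: A + B + 2C = 10; 2A + B + 4C = 13; 3A + B + 8C = 18.
Subtracting the first from the second: A + 2C = 3.
Subtracting the second from the third: A + 4C = 5.
Solving: C = 1, A = 1, then B = 7.
So a_i = 1·i + 7 + 1·2^i; at i=18 this is 262169.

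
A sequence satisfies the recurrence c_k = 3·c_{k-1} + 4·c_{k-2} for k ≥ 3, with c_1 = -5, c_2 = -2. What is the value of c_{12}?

-5872022

Compute successive terms:
c_3 = -26  c_4 = -86  c_5 = -362  c_6 = -1430  c_7 = -5738  c_8 = -22934  c_9 = -91754  c_{10} = -366998  c_{11} = -1468010  c_{12} = -5872022.
(Characteristic roots are 4 and -1.)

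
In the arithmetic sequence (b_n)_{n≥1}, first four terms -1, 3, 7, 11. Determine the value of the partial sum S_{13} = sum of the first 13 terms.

299

Common difference d = 4.
b_n = -1 + (n - 1)·4.
b_{13} = 47; S = 13·(-1 + 47)/2 = 299.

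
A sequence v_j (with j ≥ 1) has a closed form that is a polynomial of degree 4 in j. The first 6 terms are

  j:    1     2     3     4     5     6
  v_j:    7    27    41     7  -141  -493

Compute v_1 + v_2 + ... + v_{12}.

-39714

1st diffs: 20, 14, -34, -148, -352.
2nd diffs: -6, -48, -114, -204.
3rd diffs: -42, -66, -90.
4th diffs: -24, -24 (constant).
Newton forward-difference form: v_j = 7 + 20·C(j-1,1) + (-6)·C(j-1,2) + (-42)·C(j-1,3) + (-24)·C(j-1,4).
Continuing: …, -1163, -2289, -4033, -6581, …, v_{12} = -14953.
Summing j = 1..12 (12 terms) gives -39714.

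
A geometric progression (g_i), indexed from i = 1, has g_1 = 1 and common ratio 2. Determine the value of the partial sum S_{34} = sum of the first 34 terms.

17179869183

g_i = 1·2^(i-1).
S = 1·(2^34 - 1)/(2 - 1) = 1·(17179869184 - 1)/(1) = 17179869183.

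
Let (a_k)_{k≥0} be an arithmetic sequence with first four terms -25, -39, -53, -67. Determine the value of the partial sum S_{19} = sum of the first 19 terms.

-2869

Common difference d = -14.
a_k = -25 + (k - 0)·(-14).
a_{18} = -277; S = 19·(-25 + (-277))/2 = -2869.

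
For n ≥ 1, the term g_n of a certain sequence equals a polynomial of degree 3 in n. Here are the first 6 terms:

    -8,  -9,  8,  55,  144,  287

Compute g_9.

1st diffs: -1, 17, 47, 89, 143.
2nd diffs: 18, 30, 42, 54.
3rd diffs: 12, 12, 12 (constant).
Newton forward-difference form: g_n = -8 + (-1)·C(n-1,1) + 18·C(n-1,2) + 12·C(n-1,3).
At n = 9: n-1 = 8, so g_9 = -8 - 8 + 504 + 672 = 1160.

1160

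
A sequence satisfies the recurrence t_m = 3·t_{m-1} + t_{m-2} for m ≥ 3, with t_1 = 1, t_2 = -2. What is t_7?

Compute successive terms:
t_3 = -5;  t_4 = -17;  t_5 = -56;  t_6 = -185;  t_7 = -611.

-611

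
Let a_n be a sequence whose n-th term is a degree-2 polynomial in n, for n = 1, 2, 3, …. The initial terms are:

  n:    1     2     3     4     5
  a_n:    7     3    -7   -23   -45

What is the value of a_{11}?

1st diffs: -4, -10, -16, -22.
2nd diffs: -6, -6, -6 (constant).
Newton forward-difference form: a_n = 7 + (-4)·C(n-1,1) + (-6)·C(n-1,2).
At n = 11: n-1 = 10, so a_{11} = 7 - 40 - 270 = -303.

-303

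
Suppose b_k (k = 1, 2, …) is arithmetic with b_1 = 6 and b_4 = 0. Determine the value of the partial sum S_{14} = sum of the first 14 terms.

Common difference d = (0 - 6) / (4 - 1) = -2.
b_k = 6 + (k - 1)·(-2).
b_{14} = -20; S = 14·(6 + (-20))/2 = -98.

-98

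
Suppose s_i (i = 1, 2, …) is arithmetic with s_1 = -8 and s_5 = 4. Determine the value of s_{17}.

40

Common difference d = (4 - (-8)) / (5 - 1) = 3.
s_i = -8 + (i - 1)·3.
s_{17} = -8 + 16·3 = 40.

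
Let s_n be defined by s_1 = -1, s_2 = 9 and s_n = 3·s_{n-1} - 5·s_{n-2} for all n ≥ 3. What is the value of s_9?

968

s_3 = 32;  s_4 = 51;  s_5 = -7;  s_6 = -276;  s_7 = -793;  s_8 = -999;  s_9 = 968.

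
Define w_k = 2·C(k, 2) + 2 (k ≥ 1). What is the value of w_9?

74

C(9, 2) = 36, so w_9 = 74.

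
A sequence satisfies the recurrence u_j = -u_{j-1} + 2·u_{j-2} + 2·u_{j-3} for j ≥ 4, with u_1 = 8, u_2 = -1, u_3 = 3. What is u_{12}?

371

Compute successive terms:
u_4 = 11; u_5 = -7; u_6 = 35; u_7 = -27; u_8 = 83; u_9 = -67; u_{10} = 179; u_{11} = -147; u_{12} = 371.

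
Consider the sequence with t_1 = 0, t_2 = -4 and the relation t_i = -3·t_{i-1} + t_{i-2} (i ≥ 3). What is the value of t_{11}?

171348

t_3 = 12  t_4 = -40  t_5 = 132  t_6 = -436  t_7 = 1440  t_8 = -4756  t_9 = 15708  t_{10} = -51880  t_{11} = 171348.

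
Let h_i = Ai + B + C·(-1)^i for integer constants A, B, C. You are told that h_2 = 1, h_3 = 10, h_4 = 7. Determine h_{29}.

The three given values yield: 2A + B + C = 1; 3A + B - C = 10; 4A + B + C = 7.
Subtracting the first from the second: A - 2C = 9.
Subtracting the second from the third: A + 2C = -3.
Solving: C = -3, A = 3, then B = -2.
Hence h_{29} = 3·29 + (-2) + (-3)·(-1) = 88.

88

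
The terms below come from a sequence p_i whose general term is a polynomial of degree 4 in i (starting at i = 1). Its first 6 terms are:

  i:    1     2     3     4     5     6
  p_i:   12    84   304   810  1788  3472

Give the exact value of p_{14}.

86280

1st diffs: 72, 220, 506, 978, 1684.
2nd diffs: 148, 286, 472, 706.
3rd diffs: 138, 186, 234.
4th diffs: 48, 48 (constant).
Newton forward-difference form: p_i = 12 + 72·C(i-1,1) + 148·C(i-1,2) + 138·C(i-1,3) + 48·C(i-1,4).
At i = 14: i-1 = 13, so p_{14} = 12 + 936 + 11544 + 39468 + 34320 = 86280.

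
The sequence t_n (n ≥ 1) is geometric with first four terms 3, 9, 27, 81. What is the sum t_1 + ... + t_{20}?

5230176600

Common ratio r = 3.
t_n = 3·3^(n-1).
S = 3·(3^20 - 1)/(3 - 1) = 3·(3486784401 - 1)/(2) = 5230176600.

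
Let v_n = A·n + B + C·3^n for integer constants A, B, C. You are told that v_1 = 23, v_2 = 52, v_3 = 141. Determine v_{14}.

23914840

Plug in n = 1, 2, 3: A + B + 3C = 23; 2A + B + 9C = 52; 3A + B + 27C = 141.
Subtracting the first from the second: A + 6C = 29.
Subtracting the second from the third: A + 18C = 89.
Solving: C = 5, A = -1, then B = 9.
Hence v_{14} = -1·14 + 9 + 5·4782969 = 23914840.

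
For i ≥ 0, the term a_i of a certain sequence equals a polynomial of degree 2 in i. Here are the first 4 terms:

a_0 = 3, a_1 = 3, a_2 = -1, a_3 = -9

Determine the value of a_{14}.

-361

1st diffs: 0, -4, -8.
2nd diffs: -4, -4 (constant).
Newton forward-difference form: a_i = 3 + (-4)·C(i,2).
At i = 14: i = 14, so a_{14} = 3 - 364 = -361.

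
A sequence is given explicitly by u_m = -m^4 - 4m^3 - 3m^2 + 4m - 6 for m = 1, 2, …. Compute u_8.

u_8 = -1·8^4 - 4·8^3 - 3·8^2 + 4·8 - 6 = -6310.

-6310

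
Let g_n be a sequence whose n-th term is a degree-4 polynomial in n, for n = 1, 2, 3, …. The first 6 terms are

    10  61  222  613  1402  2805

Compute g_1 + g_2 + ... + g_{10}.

52891

1st diffs: 51, 161, 391, 789, 1403.
2nd diffs: 110, 230, 398, 614.
3rd diffs: 120, 168, 216.
4th diffs: 48, 48 (constant).
Newton forward-difference form: g_n = 10 + 51·C(n-1,1) + 110·C(n-1,2) + 120·C(n-1,3) + 48·C(n-1,4).
Continuing: 5086, 8557, 13578, 20557.
Summing n = 1..10 (10 terms) gives 52891.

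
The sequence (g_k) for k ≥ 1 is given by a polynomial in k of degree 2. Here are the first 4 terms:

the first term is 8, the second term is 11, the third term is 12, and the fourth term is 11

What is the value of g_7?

-4

1st diffs: 3, 1, -1.
2nd diffs: -2, -2 (constant).
So g_k = -k^2 + 6k + 3.
Evaluating at k = 7 gives g_7 = -4.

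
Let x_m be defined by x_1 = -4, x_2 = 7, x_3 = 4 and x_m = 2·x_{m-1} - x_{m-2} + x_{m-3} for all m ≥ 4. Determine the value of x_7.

x_4 = -3, x_5 = -3, x_6 = 1, x_7 = 2.

2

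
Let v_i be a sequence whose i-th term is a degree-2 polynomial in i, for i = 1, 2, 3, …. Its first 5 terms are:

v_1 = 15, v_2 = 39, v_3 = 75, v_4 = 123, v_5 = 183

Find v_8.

435

1st diffs: 24, 36, 48, 60.
2nd diffs: 12, 12, 12 (constant).
So v_i = 6i^2 + 6i + 3.
Evaluating at i = 8 gives v_8 = 435.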